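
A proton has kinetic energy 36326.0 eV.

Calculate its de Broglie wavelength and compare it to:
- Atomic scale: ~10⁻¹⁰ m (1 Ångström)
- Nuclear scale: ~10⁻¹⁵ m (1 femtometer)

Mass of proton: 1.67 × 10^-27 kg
λ = 1.50 × 10^-13 m, which is between nuclear and atomic scales.

Using λ = h/√(2mKE):

KE = 36326.0 eV = 5.820 × 10^-15 J

λ = h/√(2mKE)
λ = (6.626 × 10^-34 J·s) / √(2 × 1.67 × 10^-27 kg × 5.820 × 10^-15 J)
λ = 1.50 × 10^-13 m

Comparison:
- Atomic scale (10⁻¹⁰ m): λ is 0.0015× this size
- Nuclear scale (10⁻¹⁵ m): λ is 1.5e+02× this size

The wavelength is between nuclear and atomic scales.

This wavelength is appropriate for probing atomic structure but too large for nuclear physics experiments.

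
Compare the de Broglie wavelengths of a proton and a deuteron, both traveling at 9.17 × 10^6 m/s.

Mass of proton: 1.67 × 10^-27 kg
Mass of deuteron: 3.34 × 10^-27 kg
The proton has the longer wavelength.

Using λ = h/(mv), since both particles have the same velocity, the wavelength depends only on mass.

For proton: λ₁ = h/(m₁v) = 4.33 × 10^-14 m
For deuteron: λ₂ = h/(m₂v) = 2.16 × 10^-14 m

Since λ ∝ 1/m at constant velocity, the lighter particle has the longer wavelength.

The proton has the longer de Broglie wavelength.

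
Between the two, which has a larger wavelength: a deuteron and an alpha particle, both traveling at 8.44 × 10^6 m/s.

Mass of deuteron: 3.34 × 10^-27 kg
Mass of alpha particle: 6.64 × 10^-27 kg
The deuteron has the longer wavelength.

Using λ = h/(mv), since both particles have the same velocity, the wavelength depends only on mass.

For deuteron: λ₁ = h/(m₁v) = 2.35 × 10^-14 m
For alpha particle: λ₂ = h/(m₂v) = 1.18 × 10^-14 m

Since λ ∝ 1/m at constant velocity, the lighter particle has the longer wavelength.

The deuteron has the longer de Broglie wavelength.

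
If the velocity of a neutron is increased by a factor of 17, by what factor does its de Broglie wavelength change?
The wavelength decreases by a factor of 17.

From λ = h/(mv), the wavelength is inversely proportional to velocity:

λ ∝ 1/v

If v → 17v, then λ → λ/17

When velocity is increased by a factor of 17, the wavelength decreases by a factor of 17.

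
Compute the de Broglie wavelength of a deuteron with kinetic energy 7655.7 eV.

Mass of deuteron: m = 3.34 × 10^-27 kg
2.31 × 10^-13 m

Using λ = h/√(2mKE):

First convert KE to Joules: KE = 7655.7 eV = 1.227 × 10^-15 J

λ = h/√(2mKE)
λ = (6.626 × 10^-34 J·s) / √(2 × 3.34 × 10^-27 kg × 1.227 × 10^-15 J)
λ = 2.31 × 10^-13 m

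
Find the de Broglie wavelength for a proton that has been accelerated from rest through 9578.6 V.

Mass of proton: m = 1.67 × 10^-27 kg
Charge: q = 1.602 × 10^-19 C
2.93 × 10^-13 m

When a particle is accelerated through voltage V, it gains kinetic energy KE = qV.

The de Broglie wavelength is then λ = h/√(2mqV):

λ = h/√(2mqV)
λ = (6.626 × 10^-34 J·s) / √(2 × 1.67 × 10^-27 kg × 1.602 × 10^-19 C × 9578.6 V)
λ = 2.93 × 10^-13 m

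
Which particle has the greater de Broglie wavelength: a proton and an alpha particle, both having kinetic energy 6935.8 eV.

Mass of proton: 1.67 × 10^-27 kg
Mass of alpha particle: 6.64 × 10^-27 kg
The proton has the longer wavelength.

Using λ = h/√(2mKE):

For proton: λ₁ = h/√(2m₁KE) = 3.44 × 10^-13 m
For alpha particle: λ₂ = h/√(2m₂KE) = 1.72 × 10^-13 m

Since λ ∝ 1/√m at constant kinetic energy, the lighter particle has the longer wavelength.

The proton has the longer de Broglie wavelength.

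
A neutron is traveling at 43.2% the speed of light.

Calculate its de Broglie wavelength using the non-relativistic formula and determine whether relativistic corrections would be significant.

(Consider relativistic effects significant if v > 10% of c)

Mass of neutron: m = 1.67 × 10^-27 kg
Yes, relativistic corrections are needed.

Using the non-relativistic de Broglie formula λ = h/(mv):

v = 43.2% × c = 1.295 × 10^8 m/s

λ = h/(mv)
λ = (6.626 × 10^-34 J·s) / (1.67 × 10^-27 kg × 1.295 × 10^8 m/s)
λ = 3.06 × 10^-15 m

Since v = 43.2% of c > 10% of c, relativistic corrections ARE significant and the actual wavelength would differ from this non-relativistic estimate.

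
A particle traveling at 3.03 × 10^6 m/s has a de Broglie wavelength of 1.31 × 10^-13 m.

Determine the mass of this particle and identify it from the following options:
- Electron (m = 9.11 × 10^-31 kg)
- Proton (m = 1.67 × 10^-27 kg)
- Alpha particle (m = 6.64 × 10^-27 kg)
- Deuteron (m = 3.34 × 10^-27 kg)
The particle is a proton.

From λ = h/(mv), solve for mass:

m = h/(λv)
m = (6.626 × 10^-34 J·s) / (1.31 × 10^-13 m × 3.03 × 10^6 m/s)
m = 1.67 × 10^-27 kg

Comparing with the listed masses, this is closest to a proton.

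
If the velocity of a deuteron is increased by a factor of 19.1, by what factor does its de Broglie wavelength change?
The wavelength decreases by a factor of 19.1.

From λ = h/(mv), the wavelength is inversely proportional to velocity:

λ ∝ 1/v

If v → 19.1v, then λ → λ/19.1

When velocity is increased by a factor of 19.1, the wavelength decreases by a factor of 19.1.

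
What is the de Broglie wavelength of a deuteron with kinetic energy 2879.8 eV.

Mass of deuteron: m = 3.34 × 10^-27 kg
3.77 × 10^-13 m

Using λ = h/√(2mKE):

First convert KE to Joules: KE = 2879.8 eV = 4.614 × 10^-16 J

λ = h/√(2mKE)
λ = (6.626 × 10^-34 J·s) / √(2 × 3.34 × 10^-27 kg × 4.614 × 10^-16 J)
λ = 3.77 × 10^-13 m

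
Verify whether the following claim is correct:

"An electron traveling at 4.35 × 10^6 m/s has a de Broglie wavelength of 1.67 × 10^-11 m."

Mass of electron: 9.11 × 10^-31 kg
False

The claim is incorrect.

Using λ = h/(mv):
λ = (6.626 × 10^-34 J·s) / (9.11 × 10^-31 kg × 4.35 × 10^6 m/s)
λ = 1.67 × 10^-10 m

The actual wavelength differs from the claimed 1.67 × 10^-11 m.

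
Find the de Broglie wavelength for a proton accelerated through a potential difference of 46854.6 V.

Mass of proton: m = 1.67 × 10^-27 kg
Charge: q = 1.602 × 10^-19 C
1.32 × 10^-13 m

When a particle is accelerated through voltage V, it gains kinetic energy KE = qV.

The de Broglie wavelength is then λ = h/√(2mqV):

λ = h/√(2mqV)
λ = (6.626 × 10^-34 J·s) / √(2 × 1.67 × 10^-27 kg × 1.602 × 10^-19 C × 46854.6 V)
λ = 1.32 × 10^-13 m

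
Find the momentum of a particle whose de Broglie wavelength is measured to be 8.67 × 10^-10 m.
7.64 × 10^-25 kg·m/s

From the de Broglie relation λ = h/p, we solve for p:

p = h/λ
p = (6.626 × 10^-34 J·s) / (8.67 × 10^-10 m)
p = 7.64 × 10^-25 kg·m/s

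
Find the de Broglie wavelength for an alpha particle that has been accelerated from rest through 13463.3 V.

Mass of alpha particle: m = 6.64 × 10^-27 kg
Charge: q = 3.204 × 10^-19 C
8.75 × 10^-14 m

When a particle is accelerated through voltage V, it gains kinetic energy KE = qV.

The de Broglie wavelength is then λ = h/√(2mqV):

λ = h/√(2mqV)
λ = (6.626 × 10^-34 J·s) / √(2 × 6.64 × 10^-27 kg × 3.204 × 10^-19 C × 13463.3 V)
λ = 8.75 × 10^-14 m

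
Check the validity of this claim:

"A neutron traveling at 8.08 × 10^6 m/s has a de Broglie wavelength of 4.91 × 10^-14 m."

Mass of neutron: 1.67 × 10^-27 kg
True

The claim is correct.

Using λ = h/(mv):
λ = (6.626 × 10^-34 J·s) / (1.67 × 10^-27 kg × 8.08 × 10^6 m/s)
λ = 4.91 × 10^-14 m

This matches the claimed value.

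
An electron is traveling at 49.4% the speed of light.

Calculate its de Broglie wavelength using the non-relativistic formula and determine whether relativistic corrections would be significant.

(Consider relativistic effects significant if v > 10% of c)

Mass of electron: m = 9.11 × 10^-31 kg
Yes, relativistic corrections are needed.

Using the non-relativistic de Broglie formula λ = h/(mv):

v = 49.4% × c = 1.481 × 10^8 m/s

λ = h/(mv)
λ = (6.626 × 10^-34 J·s) / (9.11 × 10^-31 kg × 1.481 × 10^8 m/s)
λ = 4.91 × 10^-12 m

Since v = 49.4% of c > 10% of c, relativistic corrections ARE significant and the actual wavelength would differ from this non-relativistic estimate.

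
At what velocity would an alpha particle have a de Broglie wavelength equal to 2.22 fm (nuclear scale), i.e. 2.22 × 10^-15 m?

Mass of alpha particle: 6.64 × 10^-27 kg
4.50 × 10^7 m/s

From λ = h/(mv), solve for v:

v = h/(mλ)
v = (6.626 × 10^-34 J·s) / (6.64 × 10^-27 kg × 2.22 × 10^-15 m)
v = 4.50 × 10^7 m/s

Note: This velocity is 15.0% of the speed of light, so relativistic corrections would be needed for a more accurate calculation.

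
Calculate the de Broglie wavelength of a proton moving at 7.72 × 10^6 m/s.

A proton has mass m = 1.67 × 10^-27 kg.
5.14 × 10^-14 m

Using the de Broglie relation λ = h/(mv):

λ = h/(mv)
λ = (6.626 × 10^-34 J·s) / (1.67 × 10^-27 kg × 7.72 × 10^6 m/s)
λ = 5.14 × 10^-14 m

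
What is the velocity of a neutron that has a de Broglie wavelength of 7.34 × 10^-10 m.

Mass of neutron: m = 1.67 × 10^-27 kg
5.41 × 10^2 m/s

From the de Broglie relation λ = h/(mv), we solve for v:

v = h/(mλ)
v = (6.626 × 10^-34 J·s) / (1.67 × 10^-27 kg × 7.34 × 10^-10 m)
v = 5.41 × 10^2 m/s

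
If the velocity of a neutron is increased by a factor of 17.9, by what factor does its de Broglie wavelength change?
The wavelength decreases by a factor of 17.9.

From λ = h/(mv), the wavelength is inversely proportional to velocity:

λ ∝ 1/v

If v → 17.9v, then λ → λ/17.9

When velocity is increased by a factor of 17.9, the wavelength decreases by a factor of 17.9.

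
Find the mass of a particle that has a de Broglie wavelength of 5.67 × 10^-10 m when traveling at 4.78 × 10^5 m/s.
2.44 × 10^-30 kg

From the de Broglie relation λ = h/(mv), we solve for m:

m = h/(λv)
m = (6.626 × 10^-34 J·s) / (5.67 × 10^-10 m × 4.78 × 10^5 m/s)
m = 2.44 × 10^-30 kg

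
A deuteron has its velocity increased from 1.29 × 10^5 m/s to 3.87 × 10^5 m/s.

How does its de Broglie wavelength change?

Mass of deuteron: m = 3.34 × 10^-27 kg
The wavelength decreases by a factor of 3.

Using λ = h/(mv):

Initial wavelength: λ₁ = h/(mv₁) = 1.54 × 10^-12 m
Final wavelength: λ₂ = h/(mv₂) = 5.13 × 10^-13 m

Since λ ∝ 1/v, when velocity increases by a factor of 3, the wavelength decreases by a factor of 3.

λ₂/λ₁ = v₁/v₂ = 1/3

The wavelength decreases by a factor of 3.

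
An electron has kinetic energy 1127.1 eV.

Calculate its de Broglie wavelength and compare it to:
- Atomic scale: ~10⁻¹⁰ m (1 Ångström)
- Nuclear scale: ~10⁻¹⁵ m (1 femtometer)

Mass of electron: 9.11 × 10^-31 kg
λ = 3.65 × 10^-11 m, which is between nuclear and atomic scales.

Using λ = h/√(2mKE):

KE = 1127.1 eV = 1.806 × 10^-16 J

λ = h/√(2mKE)
λ = (6.626 × 10^-34 J·s) / √(2 × 9.11 × 10^-31 kg × 1.806 × 10^-16 J)
λ = 3.65 × 10^-11 m

Comparison:
- Atomic scale (10⁻¹⁰ m): λ is 0.37× this size
- Nuclear scale (10⁻¹⁵ m): λ is 3.7e+04× this size

The wavelength is between nuclear and atomic scales.

This wavelength is appropriate for probing atomic structure but too large for nuclear physics experiments.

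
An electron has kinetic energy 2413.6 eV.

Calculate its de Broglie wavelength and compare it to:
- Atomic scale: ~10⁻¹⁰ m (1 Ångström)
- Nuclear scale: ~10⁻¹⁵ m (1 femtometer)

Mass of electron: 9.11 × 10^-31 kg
λ = 2.50 × 10^-11 m, which is between nuclear and atomic scales.

Using λ = h/√(2mKE):

KE = 2413.6 eV = 3.867 × 10^-16 J

λ = h/√(2mKE)
λ = (6.626 × 10^-34 J·s) / √(2 × 9.11 × 10^-31 kg × 3.867 × 10^-16 J)
λ = 2.50 × 10^-11 m

Comparison:
- Atomic scale (10⁻¹⁰ m): λ is 0.25× this size
- Nuclear scale (10⁻¹⁵ m): λ is 2.5e+04× this size

The wavelength is between nuclear and atomic scales.

This wavelength is appropriate for probing atomic structure but too large for nuclear physics experiments.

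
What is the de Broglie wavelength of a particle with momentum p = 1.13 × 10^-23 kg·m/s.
5.86 × 10^-11 m

Using the de Broglie relation λ = h/p:

λ = h/p
λ = (6.626 × 10^-34 J·s) / (1.13 × 10^-23 kg·m/s)
λ = 5.86 × 10^-11 m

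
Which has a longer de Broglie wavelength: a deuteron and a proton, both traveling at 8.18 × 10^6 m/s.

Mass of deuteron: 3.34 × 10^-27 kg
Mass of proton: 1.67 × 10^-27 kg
The proton has the longer wavelength.

Using λ = h/(mv), since both particles have the same velocity, the wavelength depends only on mass.

For deuteron: λ₁ = h/(m₁v) = 2.43 × 10^-14 m
For proton: λ₂ = h/(m₂v) = 4.85 × 10^-14 m

Since λ ∝ 1/m at constant velocity, the lighter particle has the longer wavelength.

The proton has the longer de Broglie wavelength.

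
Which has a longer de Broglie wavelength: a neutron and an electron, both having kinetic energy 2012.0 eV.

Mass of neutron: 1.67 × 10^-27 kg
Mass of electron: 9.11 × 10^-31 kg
The electron has the longer wavelength.

Using λ = h/√(2mKE):

For neutron: λ₁ = h/√(2m₁KE) = 6.39 × 10^-13 m
For electron: λ₂ = h/√(2m₂KE) = 2.73 × 10^-11 m

Since λ ∝ 1/√m at constant kinetic energy, the lighter particle has the longer wavelength.

The electron has the longer de Broglie wavelength.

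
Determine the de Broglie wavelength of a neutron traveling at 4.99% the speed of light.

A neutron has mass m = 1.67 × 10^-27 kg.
2.65 × 10^-14 m

Using the de Broglie relation λ = h/(mv):

v = 4.99% × c = 1.496 × 10^7 m/s

λ = h/(mv)
λ = (6.626 × 10^-34 J·s) / (1.67 × 10^-27 kg × 1.496 × 10^7 m/s)
λ = 2.65 × 10^-14 m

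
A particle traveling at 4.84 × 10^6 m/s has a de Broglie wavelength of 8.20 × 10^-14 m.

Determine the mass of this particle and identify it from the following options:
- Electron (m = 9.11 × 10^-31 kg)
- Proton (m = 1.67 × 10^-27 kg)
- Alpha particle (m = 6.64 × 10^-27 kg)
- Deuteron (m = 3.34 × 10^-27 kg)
The particle is a proton.

From λ = h/(mv), solve for mass:

m = h/(λv)
m = (6.626 × 10^-34 J·s) / (8.20 × 10^-14 m × 4.84 × 10^6 m/s)
m = 1.67 × 10^-27 kg

Comparing with the listed masses, this is closest to a proton.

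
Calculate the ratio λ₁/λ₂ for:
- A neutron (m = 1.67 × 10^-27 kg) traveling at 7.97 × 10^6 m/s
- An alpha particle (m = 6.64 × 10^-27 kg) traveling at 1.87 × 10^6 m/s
λ₁/λ₂ = 0.933

Using λ = h/(mv):

λ₁ = h/(m₁v₁) = 4.98 × 10^-14 m
λ₂ = h/(m₂v₂) = 5.34 × 10^-14 m

Ratio λ₁/λ₂ = (m₂v₂)/(m₁v₁)
         = (6.64 × 10^-27 kg × 1.87 × 10^6 m/s) / (1.67 × 10^-27 kg × 7.97 × 10^6 m/s)
         = 0.933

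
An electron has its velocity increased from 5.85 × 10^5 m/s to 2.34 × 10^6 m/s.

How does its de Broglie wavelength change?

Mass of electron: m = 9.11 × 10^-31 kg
The wavelength decreases by a factor of 4.

Using λ = h/(mv):

Initial wavelength: λ₁ = h/(mv₁) = 1.24 × 10^-9 m
Final wavelength: λ₂ = h/(mv₂) = 3.11 × 10^-10 m

Since λ ∝ 1/v, when velocity increases by a factor of 4, the wavelength decreases by a factor of 4.

λ₂/λ₁ = v₁/v₂ = 1/4

The wavelength decreases by a factor of 4.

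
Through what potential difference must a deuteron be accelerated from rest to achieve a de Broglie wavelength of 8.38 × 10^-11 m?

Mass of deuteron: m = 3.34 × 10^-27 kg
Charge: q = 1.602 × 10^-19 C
5.84 × 10^-2 V

From λ = h/√(2mqV), we solve for V:

λ² = h²/(2mqV)
V = h²/(2mqλ²)
V = (6.626 × 10^-34 J·s)² / (2 × 3.34 × 10^-27 kg × 1.602 × 10^-19 C × (8.38 × 10^-11 m)²)
V = 5.84 × 10^-2 V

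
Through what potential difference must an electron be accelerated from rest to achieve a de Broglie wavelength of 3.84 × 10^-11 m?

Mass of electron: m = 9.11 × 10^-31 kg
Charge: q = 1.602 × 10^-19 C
1.02 × 10^3 V

From λ = h/√(2mqV), we solve for V:

λ² = h²/(2mqV)
V = h²/(2mqλ²)
V = (6.626 × 10^-34 J·s)² / (2 × 9.11 × 10^-31 kg × 1.602 × 10^-19 C × (3.84 × 10^-11 m)²)
V = 1.02 × 10^3 V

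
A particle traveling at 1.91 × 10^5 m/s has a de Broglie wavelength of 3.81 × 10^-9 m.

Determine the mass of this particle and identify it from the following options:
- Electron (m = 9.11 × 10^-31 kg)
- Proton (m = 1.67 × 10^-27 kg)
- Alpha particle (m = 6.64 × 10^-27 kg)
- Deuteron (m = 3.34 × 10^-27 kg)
The particle is an electron.

From λ = h/(mv), solve for mass:

m = h/(λv)
m = (6.626 × 10^-34 J·s) / (3.81 × 10^-9 m × 1.91 × 10^5 m/s)
m = 9.11 × 10^-31 kg

Comparing with the listed masses, this is closest to an electron.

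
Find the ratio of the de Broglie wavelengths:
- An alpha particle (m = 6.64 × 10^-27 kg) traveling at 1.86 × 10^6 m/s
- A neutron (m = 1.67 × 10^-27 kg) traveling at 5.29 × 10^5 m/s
λ₁/λ₂ = 0.0715

Using λ = h/(mv):

λ₁ = h/(m₁v₁) = 5.37 × 10^-14 m
λ₂ = h/(m₂v₂) = 7.50 × 10^-13 m

Ratio λ₁/λ₂ = (m₂v₂)/(m₁v₁)
         = (1.67 × 10^-27 kg × 5.29 × 10^5 m/s) / (6.64 × 10^-27 kg × 1.86 × 10^6 m/s)
         = 0.0715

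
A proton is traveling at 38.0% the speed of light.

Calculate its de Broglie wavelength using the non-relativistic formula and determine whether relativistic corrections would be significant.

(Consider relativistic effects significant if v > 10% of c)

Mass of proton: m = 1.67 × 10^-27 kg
Yes, relativistic corrections are needed.

Using the non-relativistic de Broglie formula λ = h/(mv):

v = 38.0% × c = 1.139 × 10^8 m/s

λ = h/(mv)
λ = (6.626 × 10^-34 J·s) / (1.67 × 10^-27 kg × 1.139 × 10^8 m/s)
λ = 3.48 × 10^-15 m

Since v = 38.0% of c > 10% of c, relativistic corrections ARE significant and the actual wavelength would differ from this non-relativistic estimate.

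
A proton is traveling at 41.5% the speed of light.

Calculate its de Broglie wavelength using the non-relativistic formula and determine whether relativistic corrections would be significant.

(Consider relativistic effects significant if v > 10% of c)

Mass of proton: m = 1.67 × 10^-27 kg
Yes, relativistic corrections are needed.

Using the non-relativistic de Broglie formula λ = h/(mv):

v = 41.5% × c = 1.244 × 10^8 m/s

λ = h/(mv)
λ = (6.626 × 10^-34 J·s) / (1.67 × 10^-27 kg × 1.244 × 10^8 m/s)
λ = 3.19 × 10^-15 m

Since v = 41.5% of c > 10% of c, relativistic corrections ARE significant and the actual wavelength would differ from this non-relativistic estimate.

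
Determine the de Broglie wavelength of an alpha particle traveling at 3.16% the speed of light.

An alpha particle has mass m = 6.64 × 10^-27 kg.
1.05 × 10^-14 m

Using the de Broglie relation λ = h/(mv):

v = 3.16% × c = 9.473 × 10^6 m/s

λ = h/(mv)
λ = (6.626 × 10^-34 J·s) / (6.64 × 10^-27 kg × 9.473 × 10^6 m/s)
λ = 1.05 × 10^-14 m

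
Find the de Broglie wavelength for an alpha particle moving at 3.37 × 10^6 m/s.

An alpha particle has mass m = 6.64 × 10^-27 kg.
2.96 × 10^-14 m

Using the de Broglie relation λ = h/(mv):

λ = h/(mv)
λ = (6.626 × 10^-34 J·s) / (6.64 × 10^-27 kg × 3.37 × 10^6 m/s)
λ = 2.96 × 10^-14 m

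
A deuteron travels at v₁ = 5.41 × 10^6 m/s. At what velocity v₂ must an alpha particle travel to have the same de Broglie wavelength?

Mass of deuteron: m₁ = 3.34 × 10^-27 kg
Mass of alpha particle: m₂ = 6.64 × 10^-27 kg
v₂ = 2.72 × 10^6 m/s

For equal de Broglie wavelengths: λ₁ = λ₂

h/(m₁v₁) = h/(m₂v₂)
m₁v₁ = m₂v₂
v₂ = v₁ · (m₁/m₂)

v₂ = 5.41 × 10^6 m/s × (3.34 × 10^-27 kg / 6.64 × 10^-27 kg)
v₂ = 2.72 × 10^6 m/s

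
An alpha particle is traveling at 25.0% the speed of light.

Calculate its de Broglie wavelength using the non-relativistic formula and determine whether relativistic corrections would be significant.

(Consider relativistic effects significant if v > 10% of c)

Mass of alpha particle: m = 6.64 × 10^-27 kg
Yes, relativistic corrections are needed.

Using the non-relativistic de Broglie formula λ = h/(mv):

v = 25.0% × c = 7.495 × 10^7 m/s

λ = h/(mv)
λ = (6.626 × 10^-34 J·s) / (6.64 × 10^-27 kg × 7.495 × 10^7 m/s)
λ = 1.33 × 10^-15 m

Since v = 25.0% of c > 10% of c, relativistic corrections ARE significant and the actual wavelength would differ from this non-relativistic estimate.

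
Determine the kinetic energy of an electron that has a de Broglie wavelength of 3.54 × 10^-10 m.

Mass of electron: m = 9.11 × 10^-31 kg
1.92 × 10^-18 J (or 12.0 eV)

From λ = h/√(2mKE), we solve for KE:

λ² = h²/(2mKE)
KE = h²/(2mλ²)
KE = (6.626 × 10^-34 J·s)² / (2 × 9.11 × 10^-31 kg × (3.54 × 10^-10 m)²)
KE = 1.92 × 10^-18 J
KE = 12.0 eV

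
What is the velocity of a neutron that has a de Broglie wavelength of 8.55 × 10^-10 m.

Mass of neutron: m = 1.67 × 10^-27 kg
4.64 × 10^2 m/s

From the de Broglie relation λ = h/(mv), we solve for v:

v = h/(mλ)
v = (6.626 × 10^-34 J·s) / (1.67 × 10^-27 kg × 8.55 × 10^-10 m)
v = 4.64 × 10^2 m/s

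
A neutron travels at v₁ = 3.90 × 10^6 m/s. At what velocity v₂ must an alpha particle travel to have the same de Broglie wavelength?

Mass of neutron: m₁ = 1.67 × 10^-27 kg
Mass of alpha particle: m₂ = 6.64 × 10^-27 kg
v₂ = 9.81 × 10^5 m/s

For equal de Broglie wavelengths: λ₁ = λ₂

h/(m₁v₁) = h/(m₂v₂)
m₁v₁ = m₂v₂
v₂ = v₁ · (m₁/m₂)

v₂ = 3.90 × 10^6 m/s × (1.67 × 10^-27 kg / 6.64 × 10^-27 kg)
v₂ = 9.81 × 10^5 m/s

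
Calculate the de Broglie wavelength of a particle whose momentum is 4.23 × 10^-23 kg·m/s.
1.57 × 10^-11 m

Using the de Broglie relation λ = h/p:

λ = h/p
λ = (6.626 × 10^-34 J·s) / (4.23 × 10^-23 kg·m/s)
λ = 1.57 × 10^-11 m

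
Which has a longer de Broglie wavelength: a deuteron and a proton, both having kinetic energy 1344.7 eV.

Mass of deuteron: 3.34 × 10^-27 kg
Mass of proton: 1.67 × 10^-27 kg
The proton has the longer wavelength.

Using λ = h/√(2mKE):

For deuteron: λ₁ = h/√(2m₁KE) = 5.52 × 10^-13 m
For proton: λ₂ = h/√(2m₂KE) = 7.81 × 10^-13 m

Since λ ∝ 1/√m at constant kinetic energy, the lighter particle has the longer wavelength.

The proton has the longer de Broglie wavelength.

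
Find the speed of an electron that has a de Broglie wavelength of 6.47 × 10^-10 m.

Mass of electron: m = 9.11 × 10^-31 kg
1.12 × 10^6 m/s

From the de Broglie relation λ = h/(mv), we solve for v:

v = h/(mλ)
v = (6.626 × 10^-34 J·s) / (9.11 × 10^-31 kg × 6.47 × 10^-10 m)
v = 1.12 × 10^6 m/s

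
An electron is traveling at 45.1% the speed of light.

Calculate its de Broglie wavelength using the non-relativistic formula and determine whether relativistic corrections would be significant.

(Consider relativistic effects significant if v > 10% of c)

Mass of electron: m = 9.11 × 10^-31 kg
Yes, relativistic corrections are needed.

Using the non-relativistic de Broglie formula λ = h/(mv):

v = 45.1% × c = 1.352 × 10^8 m/s

λ = h/(mv)
λ = (6.626 × 10^-34 J·s) / (9.11 × 10^-31 kg × 1.352 × 10^8 m/s)
λ = 5.38 × 10^-12 m

Since v = 45.1% of c > 10% of c, relativistic corrections ARE significant and the actual wavelength would differ from this non-relativistic estimate.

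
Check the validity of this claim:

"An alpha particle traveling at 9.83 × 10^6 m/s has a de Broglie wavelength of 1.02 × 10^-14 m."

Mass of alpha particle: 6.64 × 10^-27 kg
True

The claim is correct.

Using λ = h/(mv):
λ = (6.626 × 10^-34 J·s) / (6.64 × 10^-27 kg × 9.83 × 10^6 m/s)
λ = 1.02 × 10^-14 m

This matches the claimed value.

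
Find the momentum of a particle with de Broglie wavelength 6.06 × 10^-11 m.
1.09 × 10^-23 kg·m/s

From the de Broglie relation λ = h/p, we solve for p:

p = h/λ
p = (6.626 × 10^-34 J·s) / (6.06 × 10^-11 m)
p = 1.09 × 10^-23 kg·m/s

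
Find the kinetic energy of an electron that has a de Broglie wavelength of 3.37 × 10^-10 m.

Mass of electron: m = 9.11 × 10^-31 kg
2.12 × 10^-18 J (or 13.2 eV)

From λ = h/√(2mKE), we solve for KE:

λ² = h²/(2mKE)
KE = h²/(2mλ²)
KE = (6.626 × 10^-34 J·s)² / (2 × 9.11 × 10^-31 kg × (3.37 × 10^-10 m)²)
KE = 2.12 × 10^-18 J
KE = 13.2 eV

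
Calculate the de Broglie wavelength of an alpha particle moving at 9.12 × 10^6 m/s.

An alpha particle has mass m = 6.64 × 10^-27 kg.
1.09 × 10^-14 m

Using the de Broglie relation λ = h/(mv):

λ = h/(mv)
λ = (6.626 × 10^-34 J·s) / (6.64 × 10^-27 kg × 9.12 × 10^6 m/s)
λ = 1.09 × 10^-14 m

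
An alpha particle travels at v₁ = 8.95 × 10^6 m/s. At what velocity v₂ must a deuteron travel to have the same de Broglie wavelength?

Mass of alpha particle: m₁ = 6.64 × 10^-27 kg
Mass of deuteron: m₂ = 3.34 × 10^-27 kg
v₂ = 1.78 × 10^7 m/s

For equal de Broglie wavelengths: λ₁ = λ₂

h/(m₁v₁) = h/(m₂v₂)
m₁v₁ = m₂v₂
v₂ = v₁ · (m₁/m₂)

v₂ = 8.95 × 10^6 m/s × (6.64 × 10^-27 kg / 3.34 × 10^-27 kg)
v₂ = 1.78 × 10^7 m/s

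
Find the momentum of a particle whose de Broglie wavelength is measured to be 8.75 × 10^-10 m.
7.57 × 10^-25 kg·m/s

From the de Broglie relation λ = h/p, we solve for p:

p = h/λ
p = (6.626 × 10^-34 J·s) / (8.75 × 10^-10 m)
p = 7.57 × 10^-25 kg·m/s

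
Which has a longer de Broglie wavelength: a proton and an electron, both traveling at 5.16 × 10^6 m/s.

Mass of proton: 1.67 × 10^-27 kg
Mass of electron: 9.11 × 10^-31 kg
The electron has the longer wavelength.

Using λ = h/(mv), since both particles have the same velocity, the wavelength depends only on mass.

For proton: λ₁ = h/(m₁v) = 7.69 × 10^-14 m
For electron: λ₂ = h/(m₂v) = 1.41 × 10^-10 m

Since λ ∝ 1/m at constant velocity, the lighter particle has the longer wavelength.

The electron has the longer de Broglie wavelength.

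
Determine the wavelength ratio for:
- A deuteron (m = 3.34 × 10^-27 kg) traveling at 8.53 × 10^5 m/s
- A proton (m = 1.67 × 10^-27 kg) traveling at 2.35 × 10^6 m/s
λ₁/λ₂ = 1.38

Using λ = h/(mv):

λ₁ = h/(m₁v₁) = 2.33 × 10^-13 m
λ₂ = h/(m₂v₂) = 1.69 × 10^-13 m

Ratio λ₁/λ₂ = (m₂v₂)/(m₁v₁)
         = (1.67 × 10^-27 kg × 2.35 × 10^6 m/s) / (3.34 × 10^-27 kg × 8.53 × 10^5 m/s)
         = 1.38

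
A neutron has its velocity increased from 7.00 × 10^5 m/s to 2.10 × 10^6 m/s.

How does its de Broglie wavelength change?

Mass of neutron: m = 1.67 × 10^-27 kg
The wavelength decreases by a factor of 3.

Using λ = h/(mv):

Initial wavelength: λ₁ = h/(mv₁) = 5.67 × 10^-13 m
Final wavelength: λ₂ = h/(mv₂) = 1.89 × 10^-13 m

Since λ ∝ 1/v, when velocity increases by a factor of 3, the wavelength decreases by a factor of 3.

λ₂/λ₁ = v₁/v₂ = 1/3

The wavelength decreases by a factor of 3.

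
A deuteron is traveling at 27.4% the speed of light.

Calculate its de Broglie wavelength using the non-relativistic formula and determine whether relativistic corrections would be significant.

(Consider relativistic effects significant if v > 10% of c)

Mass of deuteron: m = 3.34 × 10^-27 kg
Yes, relativistic corrections are needed.

Using the non-relativistic de Broglie formula λ = h/(mv):

v = 27.4% × c = 8.214 × 10^7 m/s

λ = h/(mv)
λ = (6.626 × 10^-34 J·s) / (3.34 × 10^-27 kg × 8.214 × 10^7 m/s)
λ = 2.42 × 10^-15 m

Since v = 27.4% of c > 10% of c, relativistic corrections ARE significant and the actual wavelength would differ from this non-relativistic estimate.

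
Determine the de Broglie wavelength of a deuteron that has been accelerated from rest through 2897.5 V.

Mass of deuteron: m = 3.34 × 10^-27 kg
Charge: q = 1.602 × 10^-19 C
3.76 × 10^-13 m

When a particle is accelerated through voltage V, it gains kinetic energy KE = qV.

The de Broglie wavelength is then λ = h/√(2mqV):

λ = h/√(2mqV)
λ = (6.626 × 10^-34 J·s) / √(2 × 3.34 × 10^-27 kg × 1.602 × 10^-19 C × 2897.5 V)
λ = 3.76 × 10^-13 m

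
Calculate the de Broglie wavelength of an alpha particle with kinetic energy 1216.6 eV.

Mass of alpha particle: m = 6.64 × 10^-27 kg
4.12 × 10^-13 m

Using λ = h/√(2mKE):

First convert KE to Joules: KE = 1216.6 eV = 1.949 × 10^-16 J

λ = h/√(2mKE)
λ = (6.626 × 10^-34 J·s) / √(2 × 6.64 × 10^-27 kg × 1.949 × 10^-16 J)
λ = 4.12 × 10^-13 m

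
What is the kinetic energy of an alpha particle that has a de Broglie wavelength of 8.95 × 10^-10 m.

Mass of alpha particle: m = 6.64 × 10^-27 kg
4.13 × 10^-23 J (or 2.58 × 10^-4 eV)

From λ = h/√(2mKE), we solve for KE:

λ² = h²/(2mKE)
KE = h²/(2mλ²)
KE = (6.626 × 10^-34 J·s)² / (2 × 6.64 × 10^-27 kg × (8.95 × 10^-10 m)²)
KE = 4.13 × 10^-23 J
KE = 2.58 × 10^-4 eV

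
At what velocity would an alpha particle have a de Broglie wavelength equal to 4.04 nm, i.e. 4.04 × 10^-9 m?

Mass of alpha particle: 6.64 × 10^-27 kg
2.47 × 10^1 m/s

From λ = h/(mv), solve for v:

v = h/(mλ)
v = (6.626 × 10^-34 J·s) / (6.64 × 10^-27 kg × 4.04 × 10^-9 m)
v = 2.47 × 10^1 m/s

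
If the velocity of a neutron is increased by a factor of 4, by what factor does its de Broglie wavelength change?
The wavelength decreases by a factor of 4.

From λ = h/(mv), the wavelength is inversely proportional to velocity:

λ ∝ 1/v

If v → 4v, then λ → λ/4

When velocity is increased by a factor of 4, the wavelength decreases by a factor of 4.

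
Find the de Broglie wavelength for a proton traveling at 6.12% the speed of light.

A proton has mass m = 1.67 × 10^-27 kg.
2.16 × 10^-14 m

Using the de Broglie relation λ = h/(mv):

v = 6.12% × c = 1.835 × 10^7 m/s

λ = h/(mv)
λ = (6.626 × 10^-34 J·s) / (1.67 × 10^-27 kg × 1.835 × 10^7 m/s)
λ = 2.16 × 10^-14 m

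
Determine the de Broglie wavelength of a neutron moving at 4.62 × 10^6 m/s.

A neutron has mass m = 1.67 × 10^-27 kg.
8.59 × 10^-14 m

Using the de Broglie relation λ = h/(mv):

λ = h/(mv)
λ = (6.626 × 10^-34 J·s) / (1.67 × 10^-27 kg × 4.62 × 10^6 m/s)
λ = 8.59 × 10^-14 m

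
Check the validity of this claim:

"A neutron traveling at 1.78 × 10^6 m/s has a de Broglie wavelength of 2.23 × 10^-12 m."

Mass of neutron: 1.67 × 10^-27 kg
False

The claim is incorrect.

Using λ = h/(mv):
λ = (6.626 × 10^-34 J·s) / (1.67 × 10^-27 kg × 1.78 × 10^6 m/s)
λ = 2.23 × 10^-13 m

The actual wavelength differs from the claimed 2.23 × 10^-12 m.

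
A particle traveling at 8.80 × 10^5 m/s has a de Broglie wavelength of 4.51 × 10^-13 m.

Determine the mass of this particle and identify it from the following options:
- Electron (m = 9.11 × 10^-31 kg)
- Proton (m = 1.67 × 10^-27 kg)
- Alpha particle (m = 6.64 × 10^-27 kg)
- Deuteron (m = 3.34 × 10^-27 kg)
The particle is a proton.

From λ = h/(mv), solve for mass:

m = h/(λv)
m = (6.626 × 10^-34 J·s) / (4.51 × 10^-13 m × 8.80 × 10^5 m/s)
m = 1.67 × 10^-27 kg

Comparing with the listed masses, this is closest to a proton.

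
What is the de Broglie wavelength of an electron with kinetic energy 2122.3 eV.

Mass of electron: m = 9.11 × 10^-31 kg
2.66 × 10^-11 m

Using λ = h/√(2mKE):

First convert KE to Joules: KE = 2122.3 eV = 3.400 × 10^-16 J

λ = h/√(2mKE)
λ = (6.626 × 10^-34 J·s) / √(2 × 9.11 × 10^-31 kg × 3.400 × 10^-16 J)
λ = 2.66 × 10^-11 m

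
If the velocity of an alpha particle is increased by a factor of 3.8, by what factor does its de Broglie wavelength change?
The wavelength decreases by a factor of 3.8.

From λ = h/(mv), the wavelength is inversely proportional to velocity:

λ ∝ 1/v

If v → 3.8v, then λ → λ/3.8

When velocity is increased by a factor of 3.8, the wavelength decreases by a factor of 3.8.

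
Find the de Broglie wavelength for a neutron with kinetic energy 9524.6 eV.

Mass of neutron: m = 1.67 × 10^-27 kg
2.93 × 10^-13 m

Using λ = h/√(2mKE):

First convert KE to Joules: KE = 9524.6 eV = 1.526 × 10^-15 J

λ = h/√(2mKE)
λ = (6.626 × 10^-34 J·s) / √(2 × 1.67 × 10^-27 kg × 1.526 × 10^-15 J)
λ = 2.93 × 10^-13 m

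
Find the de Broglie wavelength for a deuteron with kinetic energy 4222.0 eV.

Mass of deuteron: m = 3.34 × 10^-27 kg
3.12 × 10^-13 m

Using λ = h/√(2mKE):

First convert KE to Joules: KE = 4222.0 eV = 6.764 × 10^-16 J

λ = h/√(2mKE)
λ = (6.626 × 10^-34 J·s) / √(2 × 3.34 × 10^-27 kg × 6.764 × 10^-16 J)
λ = 3.12 × 10^-13 m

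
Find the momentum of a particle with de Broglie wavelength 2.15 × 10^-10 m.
3.08 × 10^-24 kg·m/s

From the de Broglie relation λ = h/p, we solve for p:

p = h/λ
p = (6.626 × 10^-34 J·s) / (2.15 × 10^-10 m)
p = 3.08 × 10^-24 kg·m/s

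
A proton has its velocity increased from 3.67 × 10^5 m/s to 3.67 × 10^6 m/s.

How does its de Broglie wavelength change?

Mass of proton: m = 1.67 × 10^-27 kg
The wavelength decreases by a factor of 10.

Using λ = h/(mv):

Initial wavelength: λ₁ = h/(mv₁) = 1.08 × 10^-12 m
Final wavelength: λ₂ = h/(mv₂) = 1.08 × 10^-13 m

Since λ ∝ 1/v, when velocity increases by a factor of 10, the wavelength decreases by a factor of 10.

λ₂/λ₁ = v₁/v₂ = 1/10

The wavelength decreases by a factor of 10.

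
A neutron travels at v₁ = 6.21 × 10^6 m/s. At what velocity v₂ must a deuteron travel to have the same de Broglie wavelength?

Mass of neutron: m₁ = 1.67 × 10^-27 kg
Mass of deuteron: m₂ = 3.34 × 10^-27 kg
v₂ = 3.10 × 10^6 m/s

For equal de Broglie wavelengths: λ₁ = λ₂

h/(m₁v₁) = h/(m₂v₂)
m₁v₁ = m₂v₂
v₂ = v₁ · (m₁/m₂)

v₂ = 6.21 × 10^6 m/s × (1.67 × 10^-27 kg / 3.34 × 10^-27 kg)
v₂ = 3.10 × 10^6 m/s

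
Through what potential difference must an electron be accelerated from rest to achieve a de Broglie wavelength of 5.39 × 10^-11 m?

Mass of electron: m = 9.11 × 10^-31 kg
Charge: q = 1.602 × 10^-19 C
518 V

From λ = h/√(2mqV), we solve for V:

λ² = h²/(2mqV)
V = h²/(2mqλ²)
V = (6.626 × 10^-34 J·s)² / (2 × 9.11 × 10^-31 kg × 1.602 × 10^-19 C × (5.39 × 10^-11 m)²)
V = 518 V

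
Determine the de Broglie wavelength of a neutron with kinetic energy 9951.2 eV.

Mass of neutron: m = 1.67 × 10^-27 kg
2.87 × 10^-13 m

Using λ = h/√(2mKE):

First convert KE to Joules: KE = 9951.2 eV = 1.594 × 10^-15 J

λ = h/√(2mKE)
λ = (6.626 × 10^-34 J·s) / √(2 × 1.67 × 10^-27 kg × 1.594 × 10^-15 J)
λ = 2.87 × 10^-13 m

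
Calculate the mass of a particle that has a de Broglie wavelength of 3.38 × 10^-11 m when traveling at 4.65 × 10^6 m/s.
4.22 × 10^-30 kg

From the de Broglie relation λ = h/(mv), we solve for m:

m = h/(λv)
m = (6.626 × 10^-34 J·s) / (3.38 × 10^-11 m × 4.65 × 10^6 m/s)
m = 4.22 × 10^-30 kg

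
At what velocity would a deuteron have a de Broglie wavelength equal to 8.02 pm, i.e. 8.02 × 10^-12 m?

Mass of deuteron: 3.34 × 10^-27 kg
2.47 × 10^4 m/s

From λ = h/(mv), solve for v:

v = h/(mλ)
v = (6.626 × 10^-34 J·s) / (3.34 × 10^-27 kg × 8.02 × 10^-12 m)
v = 2.47 × 10^4 m/s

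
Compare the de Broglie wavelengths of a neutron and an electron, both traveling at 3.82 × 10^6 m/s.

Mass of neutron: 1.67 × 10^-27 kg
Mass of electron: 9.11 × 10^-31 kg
The electron has the longer wavelength.

Using λ = h/(mv), since both particles have the same velocity, the wavelength depends only on mass.

For neutron: λ₁ = h/(m₁v) = 1.04 × 10^-13 m
For electron: λ₂ = h/(m₂v) = 1.90 × 10^-10 m

Since λ ∝ 1/m at constant velocity, the lighter particle has the longer wavelength.

The electron has the longer de Broglie wavelength.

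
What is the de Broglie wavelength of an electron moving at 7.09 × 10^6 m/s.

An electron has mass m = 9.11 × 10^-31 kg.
1.03 × 10^-10 m

Using the de Broglie relation λ = h/(mv):

λ = h/(mv)
λ = (6.626 × 10^-34 J·s) / (9.11 × 10^-31 kg × 7.09 × 10^6 m/s)
λ = 1.03 × 10^-10 m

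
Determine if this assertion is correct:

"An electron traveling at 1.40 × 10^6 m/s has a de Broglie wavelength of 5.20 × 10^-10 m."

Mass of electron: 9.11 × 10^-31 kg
True

The claim is correct.

Using λ = h/(mv):
λ = (6.626 × 10^-34 J·s) / (9.11 × 10^-31 kg × 1.40 × 10^6 m/s)
λ = 5.20 × 10^-10 m

This matches the claimed value.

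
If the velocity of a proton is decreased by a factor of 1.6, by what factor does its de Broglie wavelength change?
The wavelength increases by a factor of 1.6.

From λ = h/(mv), the wavelength is inversely proportional to velocity:

λ ∝ 1/v

If v → v/1.6, then λ → 1.6λ

When velocity is decreased by a factor of 1.6, the wavelength increases by a factor of 1.6.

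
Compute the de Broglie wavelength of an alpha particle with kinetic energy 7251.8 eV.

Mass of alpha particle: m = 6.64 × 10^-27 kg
1.69 × 10^-13 m

Using λ = h/√(2mKE):

First convert KE to Joules: KE = 7251.8 eV = 1.162 × 10^-15 J

λ = h/√(2mKE)
λ = (6.626 × 10^-34 J·s) / √(2 × 6.64 × 10^-27 kg × 1.162 × 10^-15 J)
λ = 1.69 × 10^-13 m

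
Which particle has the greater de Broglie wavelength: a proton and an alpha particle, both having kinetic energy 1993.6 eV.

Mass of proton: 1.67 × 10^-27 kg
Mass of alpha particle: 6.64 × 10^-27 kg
The proton has the longer wavelength.

Using λ = h/√(2mKE):

For proton: λ₁ = h/√(2m₁KE) = 6.42 × 10^-13 m
For alpha particle: λ₂ = h/√(2m₂KE) = 3.22 × 10^-13 m

Since λ ∝ 1/√m at constant kinetic energy, the lighter particle has the longer wavelength.

The proton has the longer de Broglie wavelength.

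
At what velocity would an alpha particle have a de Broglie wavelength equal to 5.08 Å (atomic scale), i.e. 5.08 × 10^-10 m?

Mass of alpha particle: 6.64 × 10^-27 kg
1.96 × 10^2 m/s

From λ = h/(mv), solve for v:

v = h/(mλ)
v = (6.626 × 10^-34 J·s) / (6.64 × 10^-27 kg × 5.08 × 10^-10 m)
v = 1.96 × 10^2 m/s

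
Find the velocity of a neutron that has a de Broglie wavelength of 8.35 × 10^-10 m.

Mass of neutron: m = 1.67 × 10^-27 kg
4.75 × 10^2 m/s

From the de Broglie relation λ = h/(mv), we solve for v:

v = h/(mλ)
v = (6.626 × 10^-34 J·s) / (1.67 × 10^-27 kg × 8.35 × 10^-10 m)
v = 4.75 × 10^2 m/s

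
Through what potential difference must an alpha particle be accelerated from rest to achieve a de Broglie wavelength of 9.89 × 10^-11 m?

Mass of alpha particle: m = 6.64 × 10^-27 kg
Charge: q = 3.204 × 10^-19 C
1.05 × 10^-2 V

From λ = h/√(2mqV), we solve for V:

λ² = h²/(2mqV)
V = h²/(2mqλ²)
V = (6.626 × 10^-34 J·s)² / (2 × 6.64 × 10^-27 kg × 3.204 × 10^-19 C × (9.89 × 10^-11 m)²)
V = 1.05 × 10^-2 V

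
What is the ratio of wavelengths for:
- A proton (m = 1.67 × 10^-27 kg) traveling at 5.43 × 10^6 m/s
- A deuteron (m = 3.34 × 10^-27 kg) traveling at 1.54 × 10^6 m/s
λ₁/λ₂ = 0.567

Using λ = h/(mv):

λ₁ = h/(m₁v₁) = 7.31 × 10^-14 m
λ₂ = h/(m₂v₂) = 1.29 × 10^-13 m

Ratio λ₁/λ₂ = (m₂v₂)/(m₁v₁)
         = (3.34 × 10^-27 kg × 1.54 × 10^6 m/s) / (1.67 × 10^-27 kg × 5.43 × 10^6 m/s)
         = 0.567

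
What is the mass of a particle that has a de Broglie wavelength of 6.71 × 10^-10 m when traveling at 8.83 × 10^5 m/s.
1.12 × 10^-30 kg

From the de Broglie relation λ = h/(mv), we solve for m:

m = h/(λv)
m = (6.626 × 10^-34 J·s) / (6.71 × 10^-10 m × 8.83 × 10^5 m/s)
m = 1.12 × 10^-30 kg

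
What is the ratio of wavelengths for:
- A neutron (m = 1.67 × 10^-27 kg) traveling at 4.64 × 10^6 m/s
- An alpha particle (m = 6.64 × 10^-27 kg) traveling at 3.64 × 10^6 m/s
λ₁/λ₂ = 3.12

Using λ = h/(mv):

λ₁ = h/(m₁v₁) = 8.55 × 10^-14 m
λ₂ = h/(m₂v₂) = 2.74 × 10^-14 m

Ratio λ₁/λ₂ = (m₂v₂)/(m₁v₁)
         = (6.64 × 10^-27 kg × 3.64 × 10^6 m/s) / (1.67 × 10^-27 kg × 4.64 × 10^6 m/s)
         = 3.12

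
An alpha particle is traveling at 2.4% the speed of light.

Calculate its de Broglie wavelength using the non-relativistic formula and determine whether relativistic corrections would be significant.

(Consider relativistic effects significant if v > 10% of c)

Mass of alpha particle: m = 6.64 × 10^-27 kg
No, relativistic corrections are not needed.

Using the non-relativistic de Broglie formula λ = h/(mv):

v = 2.4% × c = 7.195 × 10^6 m/s

λ = h/(mv)
λ = (6.626 × 10^-34 J·s) / (6.64 × 10^-27 kg × 7.195 × 10^6 m/s)
λ = 1.39 × 10^-14 m

Since v = 2.4% of c < 10% of c, relativistic corrections are NOT significant and this non-relativistic result is a good approximation.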